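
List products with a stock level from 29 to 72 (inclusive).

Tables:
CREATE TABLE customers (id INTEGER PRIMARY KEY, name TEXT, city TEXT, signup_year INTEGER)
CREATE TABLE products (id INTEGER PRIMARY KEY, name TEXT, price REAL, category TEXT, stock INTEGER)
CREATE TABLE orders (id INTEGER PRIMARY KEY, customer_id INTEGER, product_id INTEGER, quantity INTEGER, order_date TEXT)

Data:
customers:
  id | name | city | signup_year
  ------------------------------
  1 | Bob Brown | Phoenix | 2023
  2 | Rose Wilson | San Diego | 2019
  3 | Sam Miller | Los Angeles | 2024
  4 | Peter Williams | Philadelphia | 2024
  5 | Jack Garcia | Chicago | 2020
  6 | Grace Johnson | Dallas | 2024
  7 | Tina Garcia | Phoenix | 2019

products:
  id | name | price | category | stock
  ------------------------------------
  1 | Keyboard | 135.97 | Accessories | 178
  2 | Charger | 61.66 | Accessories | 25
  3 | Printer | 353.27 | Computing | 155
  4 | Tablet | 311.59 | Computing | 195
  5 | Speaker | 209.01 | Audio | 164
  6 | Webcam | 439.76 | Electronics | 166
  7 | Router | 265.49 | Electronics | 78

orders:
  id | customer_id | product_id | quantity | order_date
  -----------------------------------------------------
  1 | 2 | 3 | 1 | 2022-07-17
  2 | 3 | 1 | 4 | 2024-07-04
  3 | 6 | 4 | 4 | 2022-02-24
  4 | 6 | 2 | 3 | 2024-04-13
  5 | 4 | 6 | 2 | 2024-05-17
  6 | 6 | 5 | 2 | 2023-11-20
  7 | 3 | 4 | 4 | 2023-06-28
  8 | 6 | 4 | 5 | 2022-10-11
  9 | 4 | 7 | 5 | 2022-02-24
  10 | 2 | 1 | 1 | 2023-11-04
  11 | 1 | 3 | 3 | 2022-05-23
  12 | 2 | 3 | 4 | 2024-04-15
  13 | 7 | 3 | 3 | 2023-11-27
SELECT name, stock FROM products WHERE stock BETWEEN 29 AND 72

Execution result:
(no rows)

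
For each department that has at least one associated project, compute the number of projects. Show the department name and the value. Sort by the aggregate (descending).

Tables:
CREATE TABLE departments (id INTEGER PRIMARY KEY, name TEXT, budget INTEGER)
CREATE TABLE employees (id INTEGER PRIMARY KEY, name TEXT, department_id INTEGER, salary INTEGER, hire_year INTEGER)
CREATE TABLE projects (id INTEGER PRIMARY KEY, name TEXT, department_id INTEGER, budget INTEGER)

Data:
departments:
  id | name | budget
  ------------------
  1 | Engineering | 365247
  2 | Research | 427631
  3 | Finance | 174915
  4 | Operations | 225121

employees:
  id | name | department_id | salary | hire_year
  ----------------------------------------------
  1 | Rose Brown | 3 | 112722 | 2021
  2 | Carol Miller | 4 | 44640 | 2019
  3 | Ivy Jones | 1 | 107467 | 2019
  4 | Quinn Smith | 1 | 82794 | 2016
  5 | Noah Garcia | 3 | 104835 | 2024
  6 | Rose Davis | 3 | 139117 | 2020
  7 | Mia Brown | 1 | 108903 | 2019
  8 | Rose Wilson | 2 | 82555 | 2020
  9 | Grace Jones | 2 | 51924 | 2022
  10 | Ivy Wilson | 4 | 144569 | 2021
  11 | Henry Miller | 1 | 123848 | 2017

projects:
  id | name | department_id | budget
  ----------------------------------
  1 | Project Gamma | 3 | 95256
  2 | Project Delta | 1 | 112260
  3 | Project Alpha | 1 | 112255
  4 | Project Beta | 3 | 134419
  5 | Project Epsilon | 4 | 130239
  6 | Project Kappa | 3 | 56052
SELECT p.name, COUNT(*) AS n FROM projects c JOIN departments p ON c.department_id = p.id GROUP BY p.id, p.name ORDER BY n DESC

Execution result:
name | n
Finance | 3
Engineering | 2
Operations | 1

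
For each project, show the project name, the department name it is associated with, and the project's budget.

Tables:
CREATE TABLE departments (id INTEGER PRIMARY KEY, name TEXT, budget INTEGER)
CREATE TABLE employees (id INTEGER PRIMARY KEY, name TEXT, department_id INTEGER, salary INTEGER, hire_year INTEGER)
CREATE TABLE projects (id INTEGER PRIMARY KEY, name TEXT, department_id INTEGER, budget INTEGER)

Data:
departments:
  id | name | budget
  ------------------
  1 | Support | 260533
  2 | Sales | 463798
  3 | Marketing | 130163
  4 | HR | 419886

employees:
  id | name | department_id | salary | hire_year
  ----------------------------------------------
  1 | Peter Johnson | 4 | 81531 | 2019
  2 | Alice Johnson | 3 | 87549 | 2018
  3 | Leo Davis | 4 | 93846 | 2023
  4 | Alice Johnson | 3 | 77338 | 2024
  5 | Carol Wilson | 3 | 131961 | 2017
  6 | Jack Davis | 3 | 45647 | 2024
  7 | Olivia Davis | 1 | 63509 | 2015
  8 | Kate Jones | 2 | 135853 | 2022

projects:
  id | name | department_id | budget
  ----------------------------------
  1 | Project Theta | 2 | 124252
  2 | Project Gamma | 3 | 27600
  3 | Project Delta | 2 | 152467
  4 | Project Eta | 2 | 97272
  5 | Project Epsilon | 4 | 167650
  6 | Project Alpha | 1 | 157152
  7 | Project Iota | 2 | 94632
SELECT c.name, p.name AS department, c.budget FROM projects c JOIN departments p ON c.department_id = p.id

Execution result:
name | department | budget
Project Theta | Sales | 124252
Project Gamma | Marketing | 27600
Project Delta | Sales | 152467
Project Eta | Sales | 97272
Project Epsilon | HR | 167650
Project Alpha | Support | 157152
Project Iota | Sales | 94632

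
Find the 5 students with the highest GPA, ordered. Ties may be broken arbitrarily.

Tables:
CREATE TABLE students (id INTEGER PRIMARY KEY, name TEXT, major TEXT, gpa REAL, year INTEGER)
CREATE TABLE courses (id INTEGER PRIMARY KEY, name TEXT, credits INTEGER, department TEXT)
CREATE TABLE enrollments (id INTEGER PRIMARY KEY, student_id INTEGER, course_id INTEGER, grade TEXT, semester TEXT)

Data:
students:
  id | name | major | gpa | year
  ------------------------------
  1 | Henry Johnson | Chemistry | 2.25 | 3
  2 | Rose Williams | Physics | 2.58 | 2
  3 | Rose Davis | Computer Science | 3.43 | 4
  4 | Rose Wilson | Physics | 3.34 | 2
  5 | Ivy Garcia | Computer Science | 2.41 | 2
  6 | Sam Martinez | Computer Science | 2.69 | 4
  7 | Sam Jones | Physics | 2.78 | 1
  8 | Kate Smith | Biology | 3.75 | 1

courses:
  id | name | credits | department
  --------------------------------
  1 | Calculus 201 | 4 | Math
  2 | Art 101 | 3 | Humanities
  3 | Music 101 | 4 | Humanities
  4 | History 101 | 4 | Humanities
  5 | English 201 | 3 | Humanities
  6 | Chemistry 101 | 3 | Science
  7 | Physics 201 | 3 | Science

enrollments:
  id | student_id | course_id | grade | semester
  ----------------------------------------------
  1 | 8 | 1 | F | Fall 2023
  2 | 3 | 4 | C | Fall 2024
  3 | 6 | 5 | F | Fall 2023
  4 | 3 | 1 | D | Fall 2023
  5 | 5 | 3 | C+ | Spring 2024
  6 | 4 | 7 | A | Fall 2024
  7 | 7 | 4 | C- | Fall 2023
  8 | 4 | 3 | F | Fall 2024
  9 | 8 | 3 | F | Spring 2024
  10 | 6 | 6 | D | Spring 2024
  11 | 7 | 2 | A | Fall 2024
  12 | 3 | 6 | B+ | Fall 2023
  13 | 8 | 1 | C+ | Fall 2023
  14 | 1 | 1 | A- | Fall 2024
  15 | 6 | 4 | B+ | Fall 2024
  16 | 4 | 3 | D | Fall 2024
SELECT name, gpa FROM students ORDER BY gpa DESC LIMIT 5

Execution result:
name | gpa
Kate Smith | 3.75
Rose Davis | 3.43
Rose Wilson | 3.34
Sam Jones | 2.78
Sam Martinez | 2.69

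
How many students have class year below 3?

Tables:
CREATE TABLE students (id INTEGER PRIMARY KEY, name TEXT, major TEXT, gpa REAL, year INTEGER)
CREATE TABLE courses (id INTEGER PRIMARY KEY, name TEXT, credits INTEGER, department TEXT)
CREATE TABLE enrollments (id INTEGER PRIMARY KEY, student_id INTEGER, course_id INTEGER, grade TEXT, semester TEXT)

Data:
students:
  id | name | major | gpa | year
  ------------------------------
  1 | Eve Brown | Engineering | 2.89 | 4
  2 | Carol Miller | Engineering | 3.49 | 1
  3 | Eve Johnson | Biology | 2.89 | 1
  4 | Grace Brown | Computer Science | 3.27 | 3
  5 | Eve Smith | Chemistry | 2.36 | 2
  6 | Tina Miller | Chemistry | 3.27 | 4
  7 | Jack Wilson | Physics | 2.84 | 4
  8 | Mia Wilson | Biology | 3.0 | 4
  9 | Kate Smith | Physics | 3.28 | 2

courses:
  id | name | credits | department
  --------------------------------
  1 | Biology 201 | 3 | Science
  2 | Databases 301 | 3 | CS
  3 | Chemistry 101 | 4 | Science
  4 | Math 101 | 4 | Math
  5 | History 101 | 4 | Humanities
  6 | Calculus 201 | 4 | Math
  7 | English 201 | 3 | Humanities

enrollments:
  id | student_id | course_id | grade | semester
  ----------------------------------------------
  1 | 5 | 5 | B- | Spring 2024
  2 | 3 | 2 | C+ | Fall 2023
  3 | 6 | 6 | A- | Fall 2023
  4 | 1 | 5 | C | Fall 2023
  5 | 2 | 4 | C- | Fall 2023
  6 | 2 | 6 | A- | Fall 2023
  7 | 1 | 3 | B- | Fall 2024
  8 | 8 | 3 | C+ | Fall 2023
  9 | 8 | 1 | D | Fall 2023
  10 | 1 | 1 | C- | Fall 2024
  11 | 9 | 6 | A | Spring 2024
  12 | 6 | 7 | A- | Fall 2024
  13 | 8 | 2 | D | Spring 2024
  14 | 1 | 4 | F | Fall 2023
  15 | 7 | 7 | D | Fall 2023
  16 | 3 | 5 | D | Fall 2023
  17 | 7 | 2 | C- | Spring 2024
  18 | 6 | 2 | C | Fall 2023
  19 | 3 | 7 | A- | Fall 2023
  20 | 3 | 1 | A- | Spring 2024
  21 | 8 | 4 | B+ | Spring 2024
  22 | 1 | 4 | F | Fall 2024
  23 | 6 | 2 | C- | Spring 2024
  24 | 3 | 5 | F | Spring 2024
SELECT COUNT(*) FROM students WHERE year < 3

Execution result:
4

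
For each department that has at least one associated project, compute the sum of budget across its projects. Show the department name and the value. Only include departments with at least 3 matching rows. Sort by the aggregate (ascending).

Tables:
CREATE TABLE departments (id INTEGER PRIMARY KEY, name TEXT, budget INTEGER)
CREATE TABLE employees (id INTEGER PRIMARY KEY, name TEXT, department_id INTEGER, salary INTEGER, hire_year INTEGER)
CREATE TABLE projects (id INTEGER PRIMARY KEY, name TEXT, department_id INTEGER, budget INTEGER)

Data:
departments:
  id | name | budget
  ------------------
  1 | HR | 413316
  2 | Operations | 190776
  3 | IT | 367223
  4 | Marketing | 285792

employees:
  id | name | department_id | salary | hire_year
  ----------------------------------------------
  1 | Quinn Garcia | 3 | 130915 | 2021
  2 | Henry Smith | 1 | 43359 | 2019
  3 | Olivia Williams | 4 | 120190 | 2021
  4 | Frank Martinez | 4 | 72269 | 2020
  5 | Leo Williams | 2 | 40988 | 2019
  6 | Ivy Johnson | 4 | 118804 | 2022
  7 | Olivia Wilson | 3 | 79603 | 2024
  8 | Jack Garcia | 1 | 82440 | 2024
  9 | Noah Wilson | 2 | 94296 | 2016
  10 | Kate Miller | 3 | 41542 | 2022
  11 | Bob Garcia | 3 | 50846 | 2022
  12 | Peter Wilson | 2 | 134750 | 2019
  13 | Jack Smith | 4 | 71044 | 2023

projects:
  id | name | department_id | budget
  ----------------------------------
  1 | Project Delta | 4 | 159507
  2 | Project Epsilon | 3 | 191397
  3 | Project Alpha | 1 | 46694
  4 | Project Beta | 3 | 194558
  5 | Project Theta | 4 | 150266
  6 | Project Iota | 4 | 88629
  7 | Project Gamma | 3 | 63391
SELECT p.name, SUM(c.budget) AS sum_budget FROM projects c JOIN departments p ON c.department_id = p.id GROUP BY p.id, p.name HAVING COUNT(*) >= 3 ORDER BY sum_budget ASC

Execution result:
name | sum_budget
Marketing | 398402
IT | 449346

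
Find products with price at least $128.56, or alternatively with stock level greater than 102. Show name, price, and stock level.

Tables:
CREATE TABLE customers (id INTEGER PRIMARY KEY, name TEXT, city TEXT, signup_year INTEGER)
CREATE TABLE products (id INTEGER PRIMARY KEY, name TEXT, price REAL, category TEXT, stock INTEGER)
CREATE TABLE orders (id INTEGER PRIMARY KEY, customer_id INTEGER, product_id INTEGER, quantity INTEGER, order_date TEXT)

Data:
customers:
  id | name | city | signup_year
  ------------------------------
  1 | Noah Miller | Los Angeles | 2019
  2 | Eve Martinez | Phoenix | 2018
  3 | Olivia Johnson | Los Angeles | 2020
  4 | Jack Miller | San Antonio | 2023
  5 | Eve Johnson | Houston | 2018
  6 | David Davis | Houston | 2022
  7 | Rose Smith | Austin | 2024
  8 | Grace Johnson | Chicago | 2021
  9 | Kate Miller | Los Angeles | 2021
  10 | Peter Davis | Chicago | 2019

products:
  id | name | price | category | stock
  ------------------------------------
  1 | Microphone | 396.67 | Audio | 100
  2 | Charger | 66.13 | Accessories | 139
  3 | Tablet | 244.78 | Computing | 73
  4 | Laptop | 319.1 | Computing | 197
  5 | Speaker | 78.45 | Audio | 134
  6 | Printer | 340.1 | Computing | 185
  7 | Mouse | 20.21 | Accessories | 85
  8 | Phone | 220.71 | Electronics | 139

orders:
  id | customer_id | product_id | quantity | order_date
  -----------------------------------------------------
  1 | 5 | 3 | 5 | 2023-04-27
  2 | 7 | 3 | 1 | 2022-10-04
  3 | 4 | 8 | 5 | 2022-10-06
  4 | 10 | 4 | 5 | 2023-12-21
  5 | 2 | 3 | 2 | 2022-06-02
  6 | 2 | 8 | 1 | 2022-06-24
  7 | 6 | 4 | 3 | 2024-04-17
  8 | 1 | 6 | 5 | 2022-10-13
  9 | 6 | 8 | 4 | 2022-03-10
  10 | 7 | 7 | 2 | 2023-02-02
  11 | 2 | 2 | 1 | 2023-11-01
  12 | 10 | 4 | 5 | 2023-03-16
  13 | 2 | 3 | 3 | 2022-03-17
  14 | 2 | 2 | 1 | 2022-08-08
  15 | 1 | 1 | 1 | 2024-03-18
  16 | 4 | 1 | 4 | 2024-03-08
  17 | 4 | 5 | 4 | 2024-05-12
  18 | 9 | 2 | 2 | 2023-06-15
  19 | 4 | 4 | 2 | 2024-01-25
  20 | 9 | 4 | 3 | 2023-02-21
SELECT name, price, stock FROM products WHERE price >= 128.56 OR stock > 102

Execution result:
name | price | stock
Microphone | 396.67 | 100
Charger | 66.13 | 139
Tablet | 244.78 | 73
Laptop | 319.10 | 197
Speaker | 78.45 | 134
Printer | 340.10 | 185
Phone | 220.71 | 139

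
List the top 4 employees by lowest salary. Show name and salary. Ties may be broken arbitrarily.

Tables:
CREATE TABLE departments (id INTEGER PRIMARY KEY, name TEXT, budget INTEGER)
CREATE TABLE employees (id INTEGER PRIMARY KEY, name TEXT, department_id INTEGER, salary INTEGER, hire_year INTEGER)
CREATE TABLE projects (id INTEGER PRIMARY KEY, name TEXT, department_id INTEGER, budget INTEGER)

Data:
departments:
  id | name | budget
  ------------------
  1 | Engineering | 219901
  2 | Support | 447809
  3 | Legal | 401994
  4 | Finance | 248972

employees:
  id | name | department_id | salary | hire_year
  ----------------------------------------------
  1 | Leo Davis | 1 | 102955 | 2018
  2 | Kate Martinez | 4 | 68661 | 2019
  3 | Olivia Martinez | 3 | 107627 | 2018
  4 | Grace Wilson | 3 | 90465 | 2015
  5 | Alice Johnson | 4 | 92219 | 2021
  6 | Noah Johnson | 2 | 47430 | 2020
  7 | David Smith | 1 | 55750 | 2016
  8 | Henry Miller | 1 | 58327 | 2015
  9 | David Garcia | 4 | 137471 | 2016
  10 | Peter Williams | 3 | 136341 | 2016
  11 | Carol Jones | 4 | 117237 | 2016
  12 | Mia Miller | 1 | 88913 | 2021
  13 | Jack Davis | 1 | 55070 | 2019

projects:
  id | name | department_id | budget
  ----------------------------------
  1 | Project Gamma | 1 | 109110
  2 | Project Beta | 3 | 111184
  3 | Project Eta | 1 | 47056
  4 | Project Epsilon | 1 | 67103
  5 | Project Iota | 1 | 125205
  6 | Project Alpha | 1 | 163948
SELECT name, salary FROM employees ORDER BY salary ASC LIMIT 4

Execution result:
name | salary
Noah Johnson | 47430
Jack Davis | 55070
David Smith | 55750
Henry Miller | 58327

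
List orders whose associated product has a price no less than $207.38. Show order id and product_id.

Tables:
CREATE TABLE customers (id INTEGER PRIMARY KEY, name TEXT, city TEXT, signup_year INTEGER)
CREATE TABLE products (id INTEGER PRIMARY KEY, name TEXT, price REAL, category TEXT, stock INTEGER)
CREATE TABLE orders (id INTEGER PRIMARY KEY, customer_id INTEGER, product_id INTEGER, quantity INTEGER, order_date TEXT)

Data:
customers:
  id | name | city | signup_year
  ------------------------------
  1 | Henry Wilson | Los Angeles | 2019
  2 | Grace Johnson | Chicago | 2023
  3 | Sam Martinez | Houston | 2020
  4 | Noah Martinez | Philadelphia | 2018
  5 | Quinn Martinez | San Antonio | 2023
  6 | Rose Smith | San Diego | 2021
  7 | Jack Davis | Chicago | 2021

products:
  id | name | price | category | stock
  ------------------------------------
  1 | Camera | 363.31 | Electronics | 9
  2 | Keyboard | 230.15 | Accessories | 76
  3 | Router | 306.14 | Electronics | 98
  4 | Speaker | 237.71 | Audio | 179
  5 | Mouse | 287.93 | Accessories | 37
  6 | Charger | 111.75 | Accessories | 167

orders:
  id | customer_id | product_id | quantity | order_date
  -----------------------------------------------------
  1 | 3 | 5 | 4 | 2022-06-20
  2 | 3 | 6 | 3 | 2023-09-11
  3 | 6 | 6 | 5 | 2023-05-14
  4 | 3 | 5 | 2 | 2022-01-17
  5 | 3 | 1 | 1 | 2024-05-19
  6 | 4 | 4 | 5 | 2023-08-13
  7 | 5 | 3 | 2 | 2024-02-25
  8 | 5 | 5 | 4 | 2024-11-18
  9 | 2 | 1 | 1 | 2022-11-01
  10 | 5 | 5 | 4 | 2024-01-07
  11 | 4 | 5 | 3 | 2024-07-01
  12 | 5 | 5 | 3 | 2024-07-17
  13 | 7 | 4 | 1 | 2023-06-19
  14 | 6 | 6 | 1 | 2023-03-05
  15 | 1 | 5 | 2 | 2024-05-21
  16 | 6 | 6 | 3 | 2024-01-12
SELECT id, product_id FROM orders WHERE product_id IN (SELECT id FROM products WHERE price >= 207.38)

Execution result:
id | product_id
1 | 5
4 | 5
5 | 1
6 | 4
7 | 3
8 | 5
9 | 1
10 | 5
11 | 5
12 | 5
13 | 4
15 | 5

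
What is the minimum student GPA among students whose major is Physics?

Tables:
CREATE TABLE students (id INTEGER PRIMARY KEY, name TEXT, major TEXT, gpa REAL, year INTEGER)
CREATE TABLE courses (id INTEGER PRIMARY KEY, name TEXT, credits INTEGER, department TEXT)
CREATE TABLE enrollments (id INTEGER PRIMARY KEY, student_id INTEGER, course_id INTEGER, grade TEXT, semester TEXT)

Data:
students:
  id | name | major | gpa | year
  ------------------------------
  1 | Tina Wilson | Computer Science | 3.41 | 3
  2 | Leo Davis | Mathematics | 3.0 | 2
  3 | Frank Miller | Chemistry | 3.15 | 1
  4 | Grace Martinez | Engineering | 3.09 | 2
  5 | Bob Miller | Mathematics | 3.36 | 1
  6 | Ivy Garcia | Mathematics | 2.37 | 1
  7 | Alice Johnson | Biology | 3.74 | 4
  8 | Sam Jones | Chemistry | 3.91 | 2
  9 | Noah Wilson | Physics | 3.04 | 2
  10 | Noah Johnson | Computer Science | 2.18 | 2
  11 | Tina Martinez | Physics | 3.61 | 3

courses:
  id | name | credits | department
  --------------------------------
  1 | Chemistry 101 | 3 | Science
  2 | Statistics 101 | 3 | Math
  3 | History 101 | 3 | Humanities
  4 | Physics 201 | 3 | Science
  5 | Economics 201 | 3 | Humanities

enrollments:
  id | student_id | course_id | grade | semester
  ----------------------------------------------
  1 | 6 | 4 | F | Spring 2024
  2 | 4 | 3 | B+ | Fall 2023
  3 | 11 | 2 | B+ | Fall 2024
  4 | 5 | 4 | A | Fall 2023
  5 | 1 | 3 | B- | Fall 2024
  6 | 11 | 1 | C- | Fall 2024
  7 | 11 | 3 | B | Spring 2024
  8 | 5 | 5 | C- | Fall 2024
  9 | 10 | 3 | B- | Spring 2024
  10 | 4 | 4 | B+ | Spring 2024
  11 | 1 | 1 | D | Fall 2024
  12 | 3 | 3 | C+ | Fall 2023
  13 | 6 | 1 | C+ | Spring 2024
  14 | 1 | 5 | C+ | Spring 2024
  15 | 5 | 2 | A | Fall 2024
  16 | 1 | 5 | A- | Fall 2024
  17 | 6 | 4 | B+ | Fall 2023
SELECT MIN(gpa) FROM students WHERE major = 'Physics'

Execution result:
3.04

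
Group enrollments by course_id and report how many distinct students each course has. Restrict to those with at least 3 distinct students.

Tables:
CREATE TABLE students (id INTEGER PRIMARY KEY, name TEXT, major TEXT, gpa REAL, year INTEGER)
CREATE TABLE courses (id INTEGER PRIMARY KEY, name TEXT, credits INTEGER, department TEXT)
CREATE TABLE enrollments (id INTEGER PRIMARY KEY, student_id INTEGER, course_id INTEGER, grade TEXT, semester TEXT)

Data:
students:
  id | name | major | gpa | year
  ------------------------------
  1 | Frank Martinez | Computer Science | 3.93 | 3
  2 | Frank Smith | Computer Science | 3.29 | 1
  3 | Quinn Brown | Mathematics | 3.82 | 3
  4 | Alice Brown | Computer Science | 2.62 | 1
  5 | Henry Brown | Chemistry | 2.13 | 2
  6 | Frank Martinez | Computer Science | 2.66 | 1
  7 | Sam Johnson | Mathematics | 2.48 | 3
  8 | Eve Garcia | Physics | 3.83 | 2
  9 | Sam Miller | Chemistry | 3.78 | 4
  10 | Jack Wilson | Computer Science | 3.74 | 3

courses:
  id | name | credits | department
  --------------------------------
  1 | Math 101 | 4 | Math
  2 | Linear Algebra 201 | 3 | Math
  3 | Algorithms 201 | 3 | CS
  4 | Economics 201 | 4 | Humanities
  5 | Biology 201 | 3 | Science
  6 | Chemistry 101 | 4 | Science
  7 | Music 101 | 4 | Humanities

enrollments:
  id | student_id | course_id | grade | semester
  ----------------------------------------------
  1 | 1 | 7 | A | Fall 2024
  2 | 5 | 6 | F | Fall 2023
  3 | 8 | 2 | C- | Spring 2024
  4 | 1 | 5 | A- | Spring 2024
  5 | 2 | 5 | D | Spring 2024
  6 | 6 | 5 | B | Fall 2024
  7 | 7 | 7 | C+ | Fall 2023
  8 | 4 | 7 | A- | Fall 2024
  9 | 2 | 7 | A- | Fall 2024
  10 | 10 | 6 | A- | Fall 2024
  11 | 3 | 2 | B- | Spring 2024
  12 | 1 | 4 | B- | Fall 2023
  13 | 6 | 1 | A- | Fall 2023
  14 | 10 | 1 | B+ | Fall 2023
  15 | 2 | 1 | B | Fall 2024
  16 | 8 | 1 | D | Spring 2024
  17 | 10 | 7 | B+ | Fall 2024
SELECT course_id, COUNT(DISTINCT student_id) AS distinct_student_count FROM enrollments GROUP BY course_id HAVING COUNT(DISTINCT student_id) >= 3

Execution result:
course_id | distinct_student_count
1 | 4
5 | 3
7 | 5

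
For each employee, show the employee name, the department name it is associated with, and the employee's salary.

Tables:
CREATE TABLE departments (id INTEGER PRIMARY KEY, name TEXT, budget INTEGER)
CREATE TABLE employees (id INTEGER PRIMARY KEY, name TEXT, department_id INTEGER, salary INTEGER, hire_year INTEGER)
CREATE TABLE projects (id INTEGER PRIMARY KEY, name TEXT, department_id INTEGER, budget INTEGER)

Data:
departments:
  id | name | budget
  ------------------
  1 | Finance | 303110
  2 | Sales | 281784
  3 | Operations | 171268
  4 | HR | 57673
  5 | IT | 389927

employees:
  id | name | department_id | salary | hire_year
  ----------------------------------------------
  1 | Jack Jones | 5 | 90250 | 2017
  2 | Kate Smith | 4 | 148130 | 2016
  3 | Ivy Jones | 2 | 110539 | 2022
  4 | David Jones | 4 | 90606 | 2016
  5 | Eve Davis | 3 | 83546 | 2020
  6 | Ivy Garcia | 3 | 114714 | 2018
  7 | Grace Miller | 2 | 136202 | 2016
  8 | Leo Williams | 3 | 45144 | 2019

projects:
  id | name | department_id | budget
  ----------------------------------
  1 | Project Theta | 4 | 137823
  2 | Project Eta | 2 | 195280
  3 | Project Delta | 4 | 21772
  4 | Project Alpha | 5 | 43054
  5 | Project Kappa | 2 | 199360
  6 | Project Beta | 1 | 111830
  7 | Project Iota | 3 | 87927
SELECT c.name, p.name AS department, c.salary FROM employees c JOIN departments p ON c.department_id = p.id

Execution result:
name | department | salary
Jack Jones | IT | 90250
Kate Smith | HR | 148130
Ivy Jones | Sales | 110539
David Jones | HR | 90606
Eve Davis | Operations | 83546
Ivy Garcia | Operations | 114714
Grace Miller | Sales | 136202
Leo Williams | Operations | 45144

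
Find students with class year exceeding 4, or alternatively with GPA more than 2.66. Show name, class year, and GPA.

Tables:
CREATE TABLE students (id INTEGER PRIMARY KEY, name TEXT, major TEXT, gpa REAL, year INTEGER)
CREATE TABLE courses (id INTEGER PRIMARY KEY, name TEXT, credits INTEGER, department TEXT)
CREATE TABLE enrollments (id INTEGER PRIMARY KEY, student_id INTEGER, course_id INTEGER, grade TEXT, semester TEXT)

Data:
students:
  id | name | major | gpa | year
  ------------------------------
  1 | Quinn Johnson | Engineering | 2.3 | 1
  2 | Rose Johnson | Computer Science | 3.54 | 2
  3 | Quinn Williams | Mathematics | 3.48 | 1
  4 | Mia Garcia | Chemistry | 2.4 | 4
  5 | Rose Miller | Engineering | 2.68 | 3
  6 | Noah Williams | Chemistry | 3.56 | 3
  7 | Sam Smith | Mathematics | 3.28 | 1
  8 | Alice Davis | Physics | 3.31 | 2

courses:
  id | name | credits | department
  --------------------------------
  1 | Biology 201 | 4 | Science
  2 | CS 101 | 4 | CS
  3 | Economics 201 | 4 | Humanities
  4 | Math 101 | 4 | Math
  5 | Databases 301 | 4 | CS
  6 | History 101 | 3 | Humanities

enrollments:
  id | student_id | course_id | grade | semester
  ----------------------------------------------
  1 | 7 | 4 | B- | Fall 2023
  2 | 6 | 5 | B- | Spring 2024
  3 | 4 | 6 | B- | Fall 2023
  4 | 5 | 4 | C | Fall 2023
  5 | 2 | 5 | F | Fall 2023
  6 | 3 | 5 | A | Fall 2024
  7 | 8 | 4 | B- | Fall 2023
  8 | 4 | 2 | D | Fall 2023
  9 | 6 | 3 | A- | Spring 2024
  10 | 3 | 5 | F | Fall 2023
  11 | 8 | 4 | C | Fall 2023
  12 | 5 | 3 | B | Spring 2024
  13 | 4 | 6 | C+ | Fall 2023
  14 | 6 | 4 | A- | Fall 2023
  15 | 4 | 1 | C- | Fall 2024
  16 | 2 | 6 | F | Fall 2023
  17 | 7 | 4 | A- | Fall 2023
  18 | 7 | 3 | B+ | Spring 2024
SELECT name, year, gpa FROM students WHERE year > 4 OR gpa > 2.66

Execution result:
name | year | gpa
Rose Johnson | 2 | 3.54
Quinn Williams | 1 | 3.48
Rose Miller | 3 | 2.68
Noah Williams | 3 | 3.56
Sam Smith | 1 | 3.28
Alice Davis | 2 | 3.31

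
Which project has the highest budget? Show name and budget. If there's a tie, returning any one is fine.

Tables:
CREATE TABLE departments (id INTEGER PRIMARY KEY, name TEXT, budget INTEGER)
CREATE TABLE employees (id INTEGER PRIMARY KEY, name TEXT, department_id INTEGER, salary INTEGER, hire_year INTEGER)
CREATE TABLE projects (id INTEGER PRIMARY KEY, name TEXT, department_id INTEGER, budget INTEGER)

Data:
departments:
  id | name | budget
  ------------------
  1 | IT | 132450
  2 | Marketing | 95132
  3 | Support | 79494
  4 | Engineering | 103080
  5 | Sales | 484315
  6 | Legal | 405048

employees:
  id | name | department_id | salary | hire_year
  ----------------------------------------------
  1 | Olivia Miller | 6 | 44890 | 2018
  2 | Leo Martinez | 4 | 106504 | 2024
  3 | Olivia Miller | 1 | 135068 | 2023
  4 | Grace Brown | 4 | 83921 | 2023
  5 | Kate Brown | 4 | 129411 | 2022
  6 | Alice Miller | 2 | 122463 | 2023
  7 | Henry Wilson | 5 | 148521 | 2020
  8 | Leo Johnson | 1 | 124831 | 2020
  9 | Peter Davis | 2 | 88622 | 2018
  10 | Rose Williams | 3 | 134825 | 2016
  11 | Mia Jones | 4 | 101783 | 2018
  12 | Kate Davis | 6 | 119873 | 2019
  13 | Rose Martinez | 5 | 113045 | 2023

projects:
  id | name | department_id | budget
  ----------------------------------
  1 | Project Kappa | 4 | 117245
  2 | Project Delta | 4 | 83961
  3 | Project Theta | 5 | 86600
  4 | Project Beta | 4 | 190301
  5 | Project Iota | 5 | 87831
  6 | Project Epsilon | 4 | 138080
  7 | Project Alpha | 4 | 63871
SELECT name, budget FROM projects ORDER BY budget DESC LIMIT 1

Execution result:
name | budget
Project Beta | 190301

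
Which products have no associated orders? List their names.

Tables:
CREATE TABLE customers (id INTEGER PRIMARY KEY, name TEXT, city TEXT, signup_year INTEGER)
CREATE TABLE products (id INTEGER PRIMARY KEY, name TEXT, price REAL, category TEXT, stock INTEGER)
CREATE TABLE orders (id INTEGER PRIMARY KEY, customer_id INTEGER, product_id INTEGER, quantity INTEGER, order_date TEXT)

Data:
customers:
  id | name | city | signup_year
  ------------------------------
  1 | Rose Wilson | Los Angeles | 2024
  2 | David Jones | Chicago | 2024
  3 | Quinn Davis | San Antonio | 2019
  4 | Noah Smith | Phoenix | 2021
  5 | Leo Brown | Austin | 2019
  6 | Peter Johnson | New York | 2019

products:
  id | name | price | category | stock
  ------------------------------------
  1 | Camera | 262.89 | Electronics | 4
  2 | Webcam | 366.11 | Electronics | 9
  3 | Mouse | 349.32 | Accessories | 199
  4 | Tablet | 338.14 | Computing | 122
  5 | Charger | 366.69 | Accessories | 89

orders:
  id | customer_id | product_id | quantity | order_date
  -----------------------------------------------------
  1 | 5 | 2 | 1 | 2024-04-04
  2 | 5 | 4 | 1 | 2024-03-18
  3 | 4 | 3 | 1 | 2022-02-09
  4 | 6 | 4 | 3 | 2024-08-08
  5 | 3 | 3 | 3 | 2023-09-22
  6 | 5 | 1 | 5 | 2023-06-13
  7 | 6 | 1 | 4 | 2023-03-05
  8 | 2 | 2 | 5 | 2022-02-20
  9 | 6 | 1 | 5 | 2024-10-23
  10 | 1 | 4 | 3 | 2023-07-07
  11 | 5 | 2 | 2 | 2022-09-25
SELECT p.name FROM products p LEFT JOIN orders c ON c.product_id = p.id WHERE c.id IS NULL

Execution result:
Charger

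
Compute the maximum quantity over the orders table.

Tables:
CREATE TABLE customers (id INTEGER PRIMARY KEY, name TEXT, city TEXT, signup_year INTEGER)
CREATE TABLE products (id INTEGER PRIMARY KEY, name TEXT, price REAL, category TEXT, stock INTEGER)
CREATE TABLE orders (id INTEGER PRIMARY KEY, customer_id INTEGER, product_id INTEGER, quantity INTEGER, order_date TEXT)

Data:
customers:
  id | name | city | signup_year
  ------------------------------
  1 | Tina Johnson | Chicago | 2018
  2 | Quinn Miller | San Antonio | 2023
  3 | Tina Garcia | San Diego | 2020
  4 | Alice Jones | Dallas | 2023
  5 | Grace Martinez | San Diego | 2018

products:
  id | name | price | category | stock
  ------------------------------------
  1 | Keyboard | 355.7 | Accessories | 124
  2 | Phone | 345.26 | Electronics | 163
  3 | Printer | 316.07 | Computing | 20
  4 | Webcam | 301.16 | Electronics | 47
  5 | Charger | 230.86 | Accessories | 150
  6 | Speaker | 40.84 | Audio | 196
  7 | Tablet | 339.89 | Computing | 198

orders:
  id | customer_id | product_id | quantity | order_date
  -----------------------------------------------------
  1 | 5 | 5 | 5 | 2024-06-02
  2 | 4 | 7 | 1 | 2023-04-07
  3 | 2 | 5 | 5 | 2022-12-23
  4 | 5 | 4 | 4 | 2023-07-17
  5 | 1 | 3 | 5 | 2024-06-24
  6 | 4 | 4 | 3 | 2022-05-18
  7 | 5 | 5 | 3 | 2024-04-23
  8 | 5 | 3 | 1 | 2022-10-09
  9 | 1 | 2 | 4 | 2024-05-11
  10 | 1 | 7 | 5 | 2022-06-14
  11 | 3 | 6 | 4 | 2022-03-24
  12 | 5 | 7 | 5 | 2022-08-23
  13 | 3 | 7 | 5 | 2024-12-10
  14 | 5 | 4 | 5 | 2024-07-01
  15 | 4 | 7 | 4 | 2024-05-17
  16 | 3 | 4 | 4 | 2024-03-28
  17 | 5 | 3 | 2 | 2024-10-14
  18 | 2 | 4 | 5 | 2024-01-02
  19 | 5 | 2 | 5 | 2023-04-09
SELECT MAX(quantity) FROM orders

Execution result:
5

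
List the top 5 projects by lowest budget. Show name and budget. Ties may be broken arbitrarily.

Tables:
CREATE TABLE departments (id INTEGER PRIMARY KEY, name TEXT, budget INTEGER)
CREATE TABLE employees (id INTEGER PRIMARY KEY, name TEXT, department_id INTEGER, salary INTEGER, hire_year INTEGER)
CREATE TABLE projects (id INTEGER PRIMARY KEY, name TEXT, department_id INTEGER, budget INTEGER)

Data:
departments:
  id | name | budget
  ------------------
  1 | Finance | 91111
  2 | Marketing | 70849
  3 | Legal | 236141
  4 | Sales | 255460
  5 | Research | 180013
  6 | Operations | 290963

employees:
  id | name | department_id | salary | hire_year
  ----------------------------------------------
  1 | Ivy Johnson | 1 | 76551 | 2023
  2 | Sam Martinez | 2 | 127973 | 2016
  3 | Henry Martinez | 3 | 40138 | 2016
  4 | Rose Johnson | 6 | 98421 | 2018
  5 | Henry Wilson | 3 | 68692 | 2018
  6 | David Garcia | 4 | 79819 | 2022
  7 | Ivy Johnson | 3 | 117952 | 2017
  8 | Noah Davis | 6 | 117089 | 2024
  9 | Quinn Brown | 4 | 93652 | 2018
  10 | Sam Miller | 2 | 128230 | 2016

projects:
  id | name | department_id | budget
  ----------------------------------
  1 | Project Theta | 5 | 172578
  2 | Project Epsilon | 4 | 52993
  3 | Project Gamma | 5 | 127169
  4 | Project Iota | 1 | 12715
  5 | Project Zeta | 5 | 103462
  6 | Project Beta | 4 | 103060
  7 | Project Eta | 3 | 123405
SELECT name, budget FROM projects ORDER BY budget ASC LIMIT 5

Execution result:
name | budget
Project Iota | 12715
Project Epsilon | 52993
Project Beta | 103060
Project Zeta | 103462
Project Eta | 123405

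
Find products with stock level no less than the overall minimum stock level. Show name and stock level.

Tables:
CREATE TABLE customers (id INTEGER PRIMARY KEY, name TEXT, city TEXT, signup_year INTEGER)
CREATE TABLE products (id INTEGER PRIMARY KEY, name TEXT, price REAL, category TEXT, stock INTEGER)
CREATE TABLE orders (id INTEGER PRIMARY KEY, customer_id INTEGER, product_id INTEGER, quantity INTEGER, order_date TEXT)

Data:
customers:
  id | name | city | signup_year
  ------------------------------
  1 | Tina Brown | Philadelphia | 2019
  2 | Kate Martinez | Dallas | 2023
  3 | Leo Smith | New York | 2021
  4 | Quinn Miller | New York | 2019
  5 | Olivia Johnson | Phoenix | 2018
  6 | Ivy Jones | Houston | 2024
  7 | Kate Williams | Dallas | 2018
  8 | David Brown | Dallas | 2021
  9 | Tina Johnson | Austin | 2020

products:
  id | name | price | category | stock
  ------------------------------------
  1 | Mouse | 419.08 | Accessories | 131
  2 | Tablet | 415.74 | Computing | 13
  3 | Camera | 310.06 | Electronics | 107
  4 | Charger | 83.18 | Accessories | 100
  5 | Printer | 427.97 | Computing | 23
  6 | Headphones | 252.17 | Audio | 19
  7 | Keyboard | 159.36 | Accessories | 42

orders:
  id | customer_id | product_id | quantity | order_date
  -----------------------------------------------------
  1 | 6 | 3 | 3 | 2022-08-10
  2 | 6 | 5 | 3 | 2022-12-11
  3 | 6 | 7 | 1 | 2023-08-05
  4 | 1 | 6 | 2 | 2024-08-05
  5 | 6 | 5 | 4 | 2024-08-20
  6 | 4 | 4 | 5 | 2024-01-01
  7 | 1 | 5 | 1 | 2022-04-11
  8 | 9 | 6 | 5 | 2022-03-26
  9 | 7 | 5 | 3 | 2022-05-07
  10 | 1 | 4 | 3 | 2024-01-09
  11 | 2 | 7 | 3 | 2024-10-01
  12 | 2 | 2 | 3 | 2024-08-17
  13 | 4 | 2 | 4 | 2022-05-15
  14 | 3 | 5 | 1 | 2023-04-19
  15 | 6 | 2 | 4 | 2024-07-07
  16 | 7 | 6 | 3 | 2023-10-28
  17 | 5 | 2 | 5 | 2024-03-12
SELECT name, stock FROM products WHERE stock >= (SELECT MIN(stock) FROM products)

Execution result:
name | stock
Mouse | 131
Tablet | 13
Camera | 107
Charger | 100
Printer | 23
Headphones | 19
Keyboard | 42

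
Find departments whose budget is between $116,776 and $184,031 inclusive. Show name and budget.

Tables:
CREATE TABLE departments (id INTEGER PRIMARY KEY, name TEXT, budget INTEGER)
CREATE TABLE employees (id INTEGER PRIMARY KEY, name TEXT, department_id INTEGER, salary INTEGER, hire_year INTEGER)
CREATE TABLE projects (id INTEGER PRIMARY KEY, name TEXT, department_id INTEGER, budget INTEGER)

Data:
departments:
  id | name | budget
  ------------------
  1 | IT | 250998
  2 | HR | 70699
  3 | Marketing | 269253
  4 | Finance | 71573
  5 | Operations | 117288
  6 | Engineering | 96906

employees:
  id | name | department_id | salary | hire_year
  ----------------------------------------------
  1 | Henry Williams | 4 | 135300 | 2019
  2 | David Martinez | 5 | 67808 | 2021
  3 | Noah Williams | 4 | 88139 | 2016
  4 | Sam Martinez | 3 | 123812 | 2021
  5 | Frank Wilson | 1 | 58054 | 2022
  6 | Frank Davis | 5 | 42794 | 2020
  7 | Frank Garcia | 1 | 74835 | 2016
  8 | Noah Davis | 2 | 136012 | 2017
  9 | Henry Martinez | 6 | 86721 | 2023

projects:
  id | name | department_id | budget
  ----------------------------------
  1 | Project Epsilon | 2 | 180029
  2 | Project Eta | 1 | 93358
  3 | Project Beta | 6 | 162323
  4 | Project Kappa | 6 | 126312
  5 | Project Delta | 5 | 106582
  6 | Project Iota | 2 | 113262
SELECT name, budget FROM departments WHERE budget BETWEEN 116776 AND 184031

Execution result:
name | budget
Operations | 117288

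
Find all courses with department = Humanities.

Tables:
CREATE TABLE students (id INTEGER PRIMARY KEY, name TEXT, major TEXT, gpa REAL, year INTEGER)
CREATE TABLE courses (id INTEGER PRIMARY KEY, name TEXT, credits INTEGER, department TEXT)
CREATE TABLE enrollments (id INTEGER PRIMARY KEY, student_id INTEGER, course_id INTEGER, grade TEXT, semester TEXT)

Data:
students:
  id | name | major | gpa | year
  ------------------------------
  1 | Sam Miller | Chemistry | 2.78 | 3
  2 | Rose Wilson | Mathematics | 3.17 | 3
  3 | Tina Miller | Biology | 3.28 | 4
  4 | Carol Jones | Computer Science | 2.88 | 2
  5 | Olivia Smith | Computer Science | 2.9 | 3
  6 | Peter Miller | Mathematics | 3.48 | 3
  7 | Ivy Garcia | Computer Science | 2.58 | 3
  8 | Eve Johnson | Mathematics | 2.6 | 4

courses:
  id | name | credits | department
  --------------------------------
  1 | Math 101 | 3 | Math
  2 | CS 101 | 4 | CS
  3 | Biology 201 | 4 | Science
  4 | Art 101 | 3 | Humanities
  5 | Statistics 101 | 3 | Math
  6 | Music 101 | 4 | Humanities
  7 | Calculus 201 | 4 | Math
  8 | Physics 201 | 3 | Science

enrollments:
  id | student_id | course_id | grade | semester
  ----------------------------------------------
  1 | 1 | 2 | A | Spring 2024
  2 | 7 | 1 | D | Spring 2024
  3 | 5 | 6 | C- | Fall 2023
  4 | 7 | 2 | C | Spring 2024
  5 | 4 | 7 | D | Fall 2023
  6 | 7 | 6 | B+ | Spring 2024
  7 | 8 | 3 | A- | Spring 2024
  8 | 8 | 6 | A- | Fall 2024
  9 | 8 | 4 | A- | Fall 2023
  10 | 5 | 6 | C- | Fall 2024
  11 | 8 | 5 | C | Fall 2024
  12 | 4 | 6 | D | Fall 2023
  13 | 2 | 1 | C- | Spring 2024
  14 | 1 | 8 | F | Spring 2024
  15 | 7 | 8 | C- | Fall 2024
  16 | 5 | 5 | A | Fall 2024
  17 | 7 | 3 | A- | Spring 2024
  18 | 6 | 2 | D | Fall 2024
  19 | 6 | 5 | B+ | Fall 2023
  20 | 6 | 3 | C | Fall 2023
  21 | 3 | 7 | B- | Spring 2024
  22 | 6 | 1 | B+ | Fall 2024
SELECT name, department FROM courses WHERE department = 'Humanities'

Execution result:
name | department
Art 101 | Humanities
Music 101 | Humanities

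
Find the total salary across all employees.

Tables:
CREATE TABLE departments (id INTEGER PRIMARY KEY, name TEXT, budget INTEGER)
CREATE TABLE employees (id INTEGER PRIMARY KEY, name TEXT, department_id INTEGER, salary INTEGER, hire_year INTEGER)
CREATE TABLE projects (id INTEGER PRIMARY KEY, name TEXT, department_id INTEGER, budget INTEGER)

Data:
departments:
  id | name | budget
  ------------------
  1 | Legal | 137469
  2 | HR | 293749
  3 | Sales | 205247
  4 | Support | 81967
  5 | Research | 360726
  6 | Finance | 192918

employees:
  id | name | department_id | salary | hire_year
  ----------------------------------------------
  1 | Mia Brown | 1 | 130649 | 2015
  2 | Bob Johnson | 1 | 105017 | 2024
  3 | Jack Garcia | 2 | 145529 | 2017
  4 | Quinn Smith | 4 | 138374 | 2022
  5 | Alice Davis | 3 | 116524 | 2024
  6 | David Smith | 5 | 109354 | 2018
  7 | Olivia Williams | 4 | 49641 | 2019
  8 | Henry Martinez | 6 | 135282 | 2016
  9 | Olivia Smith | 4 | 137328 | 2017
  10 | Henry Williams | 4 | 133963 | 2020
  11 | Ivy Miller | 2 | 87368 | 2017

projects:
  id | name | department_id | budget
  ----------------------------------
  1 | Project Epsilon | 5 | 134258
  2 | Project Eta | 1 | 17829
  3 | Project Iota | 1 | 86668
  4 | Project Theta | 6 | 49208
SELECT SUM(salary) FROM employees

Execution result:
1289029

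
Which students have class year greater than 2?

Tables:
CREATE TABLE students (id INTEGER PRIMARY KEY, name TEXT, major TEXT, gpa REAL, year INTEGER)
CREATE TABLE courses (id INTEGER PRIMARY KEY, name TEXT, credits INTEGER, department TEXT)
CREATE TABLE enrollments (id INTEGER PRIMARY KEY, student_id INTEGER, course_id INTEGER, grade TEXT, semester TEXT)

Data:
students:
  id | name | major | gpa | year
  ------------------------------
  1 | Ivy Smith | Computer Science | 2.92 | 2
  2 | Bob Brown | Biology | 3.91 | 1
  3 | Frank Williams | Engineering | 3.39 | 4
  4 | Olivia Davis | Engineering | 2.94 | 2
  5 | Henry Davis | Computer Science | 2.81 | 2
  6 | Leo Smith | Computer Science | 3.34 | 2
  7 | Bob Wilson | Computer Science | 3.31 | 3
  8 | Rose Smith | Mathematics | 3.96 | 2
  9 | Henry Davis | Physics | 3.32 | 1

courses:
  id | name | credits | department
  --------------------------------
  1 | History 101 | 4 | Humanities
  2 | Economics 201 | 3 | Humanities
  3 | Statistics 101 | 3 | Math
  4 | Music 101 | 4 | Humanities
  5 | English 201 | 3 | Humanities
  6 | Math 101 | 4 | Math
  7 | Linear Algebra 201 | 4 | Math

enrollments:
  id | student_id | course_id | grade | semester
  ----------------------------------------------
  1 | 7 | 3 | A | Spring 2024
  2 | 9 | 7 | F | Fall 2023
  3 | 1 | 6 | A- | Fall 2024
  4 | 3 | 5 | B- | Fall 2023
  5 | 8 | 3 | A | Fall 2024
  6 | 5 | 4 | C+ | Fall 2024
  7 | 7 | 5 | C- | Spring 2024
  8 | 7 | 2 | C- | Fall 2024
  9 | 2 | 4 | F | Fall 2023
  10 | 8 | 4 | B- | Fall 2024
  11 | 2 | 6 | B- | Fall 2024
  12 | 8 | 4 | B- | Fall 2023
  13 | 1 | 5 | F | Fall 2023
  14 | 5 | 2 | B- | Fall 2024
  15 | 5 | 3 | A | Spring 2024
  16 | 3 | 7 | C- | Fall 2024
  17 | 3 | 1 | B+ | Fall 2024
SELECT name, year FROM students WHERE year > 2

Execution result:
name | year
Frank Williams | 4
Bob Wilson | 3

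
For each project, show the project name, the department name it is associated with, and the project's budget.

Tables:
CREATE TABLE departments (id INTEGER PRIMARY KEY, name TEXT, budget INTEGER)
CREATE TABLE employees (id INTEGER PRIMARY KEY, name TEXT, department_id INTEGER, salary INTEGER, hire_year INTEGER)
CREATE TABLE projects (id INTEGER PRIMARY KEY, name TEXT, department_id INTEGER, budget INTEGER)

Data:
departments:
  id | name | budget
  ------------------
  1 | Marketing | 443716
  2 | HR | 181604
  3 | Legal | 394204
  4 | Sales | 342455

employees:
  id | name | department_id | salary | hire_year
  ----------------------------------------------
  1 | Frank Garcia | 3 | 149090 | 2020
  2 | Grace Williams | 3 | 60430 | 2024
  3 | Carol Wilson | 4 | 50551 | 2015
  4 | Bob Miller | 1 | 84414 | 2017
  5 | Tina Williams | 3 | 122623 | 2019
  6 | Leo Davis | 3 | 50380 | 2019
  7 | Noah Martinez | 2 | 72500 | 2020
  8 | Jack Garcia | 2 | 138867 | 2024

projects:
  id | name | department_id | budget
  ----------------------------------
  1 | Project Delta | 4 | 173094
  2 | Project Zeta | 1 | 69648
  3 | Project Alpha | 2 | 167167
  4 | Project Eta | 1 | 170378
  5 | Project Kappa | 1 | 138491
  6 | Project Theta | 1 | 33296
SELECT c.name, p.name AS department, c.budget FROM projects c JOIN departments p ON c.department_id = p.id

Execution result:
name | department | budget
Project Delta | Sales | 173094
Project Zeta | Marketing | 69648
Project Alpha | HR | 167167
Project Eta | Marketing | 170378
Project Kappa | Marketing | 138491
Project Theta | Marketing | 33296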